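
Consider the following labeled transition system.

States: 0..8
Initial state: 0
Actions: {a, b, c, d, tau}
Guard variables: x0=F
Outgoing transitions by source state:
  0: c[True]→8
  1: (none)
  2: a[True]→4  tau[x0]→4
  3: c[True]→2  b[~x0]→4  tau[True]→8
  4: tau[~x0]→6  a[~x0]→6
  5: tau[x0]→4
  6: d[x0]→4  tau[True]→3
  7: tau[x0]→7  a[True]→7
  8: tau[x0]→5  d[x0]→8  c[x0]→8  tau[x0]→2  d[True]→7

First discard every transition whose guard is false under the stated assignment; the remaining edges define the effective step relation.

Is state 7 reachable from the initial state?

Answer: REACHABLE

Analysis:
10 transition(s) survive guard evaluation.
depth 0: {0}
depth 1: {8}  cumulative {0,8}
depth 2: {7}  cumulative {0,7,8}
R = {0,7,8}
Path to 7: c·d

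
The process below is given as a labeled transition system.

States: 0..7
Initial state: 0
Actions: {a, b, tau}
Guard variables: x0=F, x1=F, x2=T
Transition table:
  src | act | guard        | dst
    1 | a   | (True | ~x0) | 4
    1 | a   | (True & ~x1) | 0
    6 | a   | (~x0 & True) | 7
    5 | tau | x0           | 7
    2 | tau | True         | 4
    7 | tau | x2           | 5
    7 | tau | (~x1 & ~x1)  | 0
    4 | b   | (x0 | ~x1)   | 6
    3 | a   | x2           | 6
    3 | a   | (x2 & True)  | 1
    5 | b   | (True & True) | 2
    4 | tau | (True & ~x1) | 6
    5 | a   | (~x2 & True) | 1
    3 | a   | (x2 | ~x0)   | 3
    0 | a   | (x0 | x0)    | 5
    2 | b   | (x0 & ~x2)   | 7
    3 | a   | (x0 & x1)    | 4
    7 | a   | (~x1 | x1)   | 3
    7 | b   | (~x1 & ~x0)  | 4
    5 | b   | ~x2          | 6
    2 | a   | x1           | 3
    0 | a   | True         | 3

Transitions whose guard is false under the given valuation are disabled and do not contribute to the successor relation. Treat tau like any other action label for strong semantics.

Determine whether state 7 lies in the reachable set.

Answer: REACHABLE

Working:
After dropping false guards: 15 live edges.
Layer 0: {0}
Layer 1: {3}  total {0,3}
Layer 2: {1,6}  total {0,1,3,6}
Layer 3: {4,7}  total {0,1,3,4,6,7}
Layer 4: {5}  total {0,1,3,4,5,6,7}
Layer 5: {2}  total {0,1,2,3,4,5,6,7}
Reach set: {0,1,2,3,4,5,6,7}
trace reaching 7: a·a·a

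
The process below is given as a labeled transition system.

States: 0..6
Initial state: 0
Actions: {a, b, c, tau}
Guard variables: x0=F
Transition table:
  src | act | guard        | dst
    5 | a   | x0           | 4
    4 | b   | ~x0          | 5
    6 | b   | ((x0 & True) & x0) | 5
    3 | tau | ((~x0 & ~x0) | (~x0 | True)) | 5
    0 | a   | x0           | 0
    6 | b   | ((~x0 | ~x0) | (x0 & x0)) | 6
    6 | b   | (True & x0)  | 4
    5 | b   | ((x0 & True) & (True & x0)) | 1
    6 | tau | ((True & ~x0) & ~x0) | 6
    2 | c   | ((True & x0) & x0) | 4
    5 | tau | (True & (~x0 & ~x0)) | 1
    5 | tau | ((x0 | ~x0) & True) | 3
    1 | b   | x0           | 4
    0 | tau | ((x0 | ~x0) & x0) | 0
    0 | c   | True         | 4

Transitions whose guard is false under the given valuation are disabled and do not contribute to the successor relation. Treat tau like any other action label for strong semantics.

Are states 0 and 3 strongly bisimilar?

Bisimulation quotient by refinement:
  P[0] = {{0,1,2,3,4,5,6}}
  P[1] = {{0},{1,2},{3,5},{4},{6}}
  P[2] = {{0},{1,2},{3},{4},{5},{6}}
Fixed point at round 3; 6 class(es).
[0]={0}  [3]={3}

Answer: NOT BISIMILAR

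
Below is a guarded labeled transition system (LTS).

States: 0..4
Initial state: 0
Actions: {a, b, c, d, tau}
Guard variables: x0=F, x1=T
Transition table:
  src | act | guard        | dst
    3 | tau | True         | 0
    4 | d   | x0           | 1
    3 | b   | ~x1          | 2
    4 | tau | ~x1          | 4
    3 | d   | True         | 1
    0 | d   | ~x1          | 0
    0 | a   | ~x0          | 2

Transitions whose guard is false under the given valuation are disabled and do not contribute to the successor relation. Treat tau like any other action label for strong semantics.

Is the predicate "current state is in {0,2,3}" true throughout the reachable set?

Allowed set {0,2,3}
Reachable = {0,2}
  0: ok
  2: ok

Answer: INVARIANT HOLDS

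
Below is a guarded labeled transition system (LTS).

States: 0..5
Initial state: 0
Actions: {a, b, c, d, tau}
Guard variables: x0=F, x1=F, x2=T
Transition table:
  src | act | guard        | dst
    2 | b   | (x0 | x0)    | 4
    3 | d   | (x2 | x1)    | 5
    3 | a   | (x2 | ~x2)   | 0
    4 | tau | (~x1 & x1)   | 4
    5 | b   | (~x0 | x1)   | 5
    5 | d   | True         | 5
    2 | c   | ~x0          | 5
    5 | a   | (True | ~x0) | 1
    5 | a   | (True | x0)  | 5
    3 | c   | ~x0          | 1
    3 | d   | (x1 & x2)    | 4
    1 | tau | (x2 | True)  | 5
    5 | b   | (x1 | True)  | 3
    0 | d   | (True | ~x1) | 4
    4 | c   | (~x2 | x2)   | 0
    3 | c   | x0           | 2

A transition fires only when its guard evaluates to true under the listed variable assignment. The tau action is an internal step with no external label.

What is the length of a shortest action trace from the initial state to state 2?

Answer: UNREACHABLE

Working:
Breadth-first toward 2:
  L0 = {0}
  L1 = {4}
2 never appears.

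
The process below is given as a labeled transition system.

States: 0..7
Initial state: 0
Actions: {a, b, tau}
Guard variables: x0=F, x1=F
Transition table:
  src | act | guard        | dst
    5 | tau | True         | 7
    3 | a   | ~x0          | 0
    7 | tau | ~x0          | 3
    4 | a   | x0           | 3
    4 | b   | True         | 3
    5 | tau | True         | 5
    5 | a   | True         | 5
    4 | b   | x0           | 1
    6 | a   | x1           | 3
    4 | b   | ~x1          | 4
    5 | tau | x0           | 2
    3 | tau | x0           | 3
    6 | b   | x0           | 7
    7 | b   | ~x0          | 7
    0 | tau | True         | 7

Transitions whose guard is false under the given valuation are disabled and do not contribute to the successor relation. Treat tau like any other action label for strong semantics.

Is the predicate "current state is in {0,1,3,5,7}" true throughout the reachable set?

Safe = {0,1,3,5,7}
Reach set: {0,3,7}
  0: safe
  3: safe
  7: safe

Answer: INVARIANT HOLDS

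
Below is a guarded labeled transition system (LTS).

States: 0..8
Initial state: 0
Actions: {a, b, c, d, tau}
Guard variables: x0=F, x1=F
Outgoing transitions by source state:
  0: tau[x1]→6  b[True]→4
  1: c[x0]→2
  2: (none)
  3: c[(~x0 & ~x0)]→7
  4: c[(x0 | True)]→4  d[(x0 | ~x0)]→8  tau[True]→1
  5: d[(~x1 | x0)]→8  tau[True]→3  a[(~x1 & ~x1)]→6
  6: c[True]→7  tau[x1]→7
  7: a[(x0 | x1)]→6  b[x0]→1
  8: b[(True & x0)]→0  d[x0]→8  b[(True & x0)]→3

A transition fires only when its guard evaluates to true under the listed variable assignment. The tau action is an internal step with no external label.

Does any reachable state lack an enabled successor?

Reachable = {0,1,4,8}
  0: b→4  [deg 1]
  1: ∅  [no exit]
  4: c→4  d→8  tau→1  [deg 3]
  8: ∅  [no exit]
Path to 1: b·tau

Answer: DEADLOCK at state 1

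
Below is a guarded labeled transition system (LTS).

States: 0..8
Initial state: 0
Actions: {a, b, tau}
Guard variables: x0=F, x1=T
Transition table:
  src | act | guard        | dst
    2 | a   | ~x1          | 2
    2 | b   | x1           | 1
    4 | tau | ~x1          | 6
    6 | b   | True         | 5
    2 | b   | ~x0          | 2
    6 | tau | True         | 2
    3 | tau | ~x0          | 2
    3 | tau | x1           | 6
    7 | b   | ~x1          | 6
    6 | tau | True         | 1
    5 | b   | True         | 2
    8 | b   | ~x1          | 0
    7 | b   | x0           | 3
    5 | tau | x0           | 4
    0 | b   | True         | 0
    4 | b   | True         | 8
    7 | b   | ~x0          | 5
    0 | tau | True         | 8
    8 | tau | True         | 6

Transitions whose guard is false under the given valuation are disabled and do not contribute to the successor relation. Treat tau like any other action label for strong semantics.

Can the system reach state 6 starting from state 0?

Answer: REACHABLE

Analysis:
Guard filter leaves 13 enabled edge(s).
Layer 0: {0}
Layer 1: {8}  total {0,8}
Layer 2: {6}  total {0,6,8}
Layer 3: {1,2,5}  total {0,1,2,5,6,8}
Reachable = {0,1,2,5,6,8}
Path to 6: tau·tau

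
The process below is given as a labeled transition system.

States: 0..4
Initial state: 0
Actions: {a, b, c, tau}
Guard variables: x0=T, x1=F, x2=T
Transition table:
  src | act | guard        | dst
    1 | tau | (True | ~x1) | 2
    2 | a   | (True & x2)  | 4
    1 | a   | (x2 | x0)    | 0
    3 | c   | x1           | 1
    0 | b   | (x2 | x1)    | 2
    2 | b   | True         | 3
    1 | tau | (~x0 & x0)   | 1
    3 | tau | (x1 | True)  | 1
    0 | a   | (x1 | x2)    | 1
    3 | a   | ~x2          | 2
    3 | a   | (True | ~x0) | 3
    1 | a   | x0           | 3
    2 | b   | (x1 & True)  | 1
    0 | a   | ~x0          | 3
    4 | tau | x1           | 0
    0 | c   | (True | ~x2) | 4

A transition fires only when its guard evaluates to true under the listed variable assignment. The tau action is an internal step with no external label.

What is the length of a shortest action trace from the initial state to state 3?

Answer: 2

Analysis:
Layered search for 3:
  L0 = {0}
  L1 = {1,2,4}
  L2 = {3}
first hit 3 at d=2 via a·a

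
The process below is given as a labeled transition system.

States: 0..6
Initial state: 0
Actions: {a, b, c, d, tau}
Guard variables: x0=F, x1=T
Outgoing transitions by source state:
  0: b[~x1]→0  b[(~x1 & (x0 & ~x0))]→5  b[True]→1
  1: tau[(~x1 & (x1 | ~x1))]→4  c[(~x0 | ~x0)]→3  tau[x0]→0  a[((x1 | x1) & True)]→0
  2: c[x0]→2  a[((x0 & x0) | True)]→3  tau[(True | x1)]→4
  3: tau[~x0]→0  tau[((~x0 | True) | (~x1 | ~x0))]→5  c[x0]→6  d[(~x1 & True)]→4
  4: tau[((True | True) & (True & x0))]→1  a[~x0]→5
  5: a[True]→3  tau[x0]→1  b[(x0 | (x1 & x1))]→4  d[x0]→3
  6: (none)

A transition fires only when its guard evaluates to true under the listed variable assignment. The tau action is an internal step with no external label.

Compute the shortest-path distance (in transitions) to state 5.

Breadth-first toward 5:
  Layer 0: {0}
  Layer 1: {1}
  Layer 2: {3}
  Layer 3: {5}
depth(5)=3, e.g. b·c·tau

Answer: 3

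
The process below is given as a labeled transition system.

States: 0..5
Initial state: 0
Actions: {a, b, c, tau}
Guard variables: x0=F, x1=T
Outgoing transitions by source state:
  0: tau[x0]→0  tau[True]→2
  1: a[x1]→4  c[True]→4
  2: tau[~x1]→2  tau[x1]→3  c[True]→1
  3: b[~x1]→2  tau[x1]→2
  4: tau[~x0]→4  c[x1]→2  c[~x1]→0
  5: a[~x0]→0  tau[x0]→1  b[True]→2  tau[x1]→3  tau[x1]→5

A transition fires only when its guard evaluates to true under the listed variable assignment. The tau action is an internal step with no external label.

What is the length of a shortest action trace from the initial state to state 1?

Answer: 2

Analysis:
BFS to 1:
  L0 = {0}
  L1 = {2}
  L2 = {1,3}
depth(1)=2, e.g. tau·c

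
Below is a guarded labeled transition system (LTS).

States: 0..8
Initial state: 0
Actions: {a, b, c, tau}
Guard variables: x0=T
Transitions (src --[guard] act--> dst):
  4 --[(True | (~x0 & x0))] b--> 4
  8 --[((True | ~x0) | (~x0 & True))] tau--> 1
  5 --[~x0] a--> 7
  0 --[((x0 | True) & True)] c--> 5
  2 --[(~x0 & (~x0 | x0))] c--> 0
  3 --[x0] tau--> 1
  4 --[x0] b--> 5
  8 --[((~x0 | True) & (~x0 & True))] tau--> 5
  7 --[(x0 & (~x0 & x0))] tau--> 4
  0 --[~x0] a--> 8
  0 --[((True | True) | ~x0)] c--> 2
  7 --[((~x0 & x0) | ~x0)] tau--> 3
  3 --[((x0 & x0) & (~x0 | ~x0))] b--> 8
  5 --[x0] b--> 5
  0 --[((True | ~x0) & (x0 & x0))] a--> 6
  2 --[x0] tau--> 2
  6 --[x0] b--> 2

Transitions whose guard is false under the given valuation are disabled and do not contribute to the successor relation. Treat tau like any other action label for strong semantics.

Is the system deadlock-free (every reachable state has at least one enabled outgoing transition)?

R = {0,2,5,6}
  0: a→6  c→2  c→5  [3 exit(s)]
  2: tau→2  [1 exit(s)]
  5: b→5  [1 exit(s)]
  6: b→2  [1 exit(s)]

Answer: DEADLOCK-FREE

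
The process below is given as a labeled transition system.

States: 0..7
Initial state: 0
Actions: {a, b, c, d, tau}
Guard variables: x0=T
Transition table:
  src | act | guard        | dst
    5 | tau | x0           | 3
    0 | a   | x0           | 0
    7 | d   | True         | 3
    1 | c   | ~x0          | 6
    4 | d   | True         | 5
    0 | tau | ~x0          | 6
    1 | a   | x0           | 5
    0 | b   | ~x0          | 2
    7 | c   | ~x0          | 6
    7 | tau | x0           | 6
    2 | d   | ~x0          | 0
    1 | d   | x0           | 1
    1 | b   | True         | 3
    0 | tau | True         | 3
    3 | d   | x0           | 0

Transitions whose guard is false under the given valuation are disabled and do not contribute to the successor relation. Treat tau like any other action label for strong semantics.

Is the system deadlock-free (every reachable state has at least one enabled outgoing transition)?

R = {0,3}
  0: a→0  tau→3  [2 out]
  3: d→0  [1 out]

Answer: DEADLOCK-FREE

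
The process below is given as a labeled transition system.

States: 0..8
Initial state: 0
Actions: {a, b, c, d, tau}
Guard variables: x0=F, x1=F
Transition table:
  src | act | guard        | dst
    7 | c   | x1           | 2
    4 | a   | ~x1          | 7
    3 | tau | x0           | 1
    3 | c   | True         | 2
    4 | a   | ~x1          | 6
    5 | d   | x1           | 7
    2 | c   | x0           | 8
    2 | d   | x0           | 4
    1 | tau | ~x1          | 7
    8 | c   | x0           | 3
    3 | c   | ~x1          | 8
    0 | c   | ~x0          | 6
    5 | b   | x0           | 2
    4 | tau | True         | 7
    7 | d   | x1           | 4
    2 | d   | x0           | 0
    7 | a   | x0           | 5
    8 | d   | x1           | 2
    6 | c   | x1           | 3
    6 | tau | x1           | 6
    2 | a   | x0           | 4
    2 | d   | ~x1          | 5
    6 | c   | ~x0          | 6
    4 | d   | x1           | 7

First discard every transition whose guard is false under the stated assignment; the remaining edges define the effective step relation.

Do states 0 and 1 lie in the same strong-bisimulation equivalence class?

Answer: NOT BISIMILAR

Working:
Bisimulation quotient by refinement:
  π0 = {{0,1,2,3,4,5,6,7,8}}
  π1 = {{0,3,6},{1},{2},{4},{5,7,8}}
  π2 = {{0,6},{1},{2},{3},{4},{5,7,8}}
stable after 3 split(s): 6 block(s)
class of 0: {0,6}; class of 1: {1}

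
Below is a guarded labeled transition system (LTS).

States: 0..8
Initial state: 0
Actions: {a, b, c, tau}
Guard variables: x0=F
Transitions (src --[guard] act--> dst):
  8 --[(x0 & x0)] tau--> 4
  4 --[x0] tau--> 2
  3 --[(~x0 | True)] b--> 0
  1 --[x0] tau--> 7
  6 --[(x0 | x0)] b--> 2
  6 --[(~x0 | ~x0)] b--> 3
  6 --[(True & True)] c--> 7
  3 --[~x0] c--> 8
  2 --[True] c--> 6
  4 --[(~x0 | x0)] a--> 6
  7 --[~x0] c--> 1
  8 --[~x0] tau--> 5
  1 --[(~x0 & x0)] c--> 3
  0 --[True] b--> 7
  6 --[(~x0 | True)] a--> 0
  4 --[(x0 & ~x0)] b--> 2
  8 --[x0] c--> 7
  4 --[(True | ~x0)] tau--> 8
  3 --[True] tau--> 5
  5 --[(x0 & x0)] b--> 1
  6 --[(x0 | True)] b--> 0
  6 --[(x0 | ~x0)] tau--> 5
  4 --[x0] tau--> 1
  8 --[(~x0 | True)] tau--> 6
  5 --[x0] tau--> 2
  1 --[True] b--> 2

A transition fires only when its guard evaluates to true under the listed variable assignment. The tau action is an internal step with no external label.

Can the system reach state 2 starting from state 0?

Answer: REACHABLE

Trace:
After dropping false guards: 16 live edges.
depth 0: {0}
depth 1: {7}  now seen {0,7}
depth 2: {1}  now seen {0,1,7}
depth 3: {2}  now seen {0,1,2,7}
depth 4: {6}  now seen {0,1,2,6,7}
depth 5: {3,5}  now seen {0,1,2,3,5,6,7}
depth 6: {8}  now seen {0,1,2,3,5,6,7,8}
R = {0,1,2,3,5,6,7,8}
trace reaching 2: b·c·b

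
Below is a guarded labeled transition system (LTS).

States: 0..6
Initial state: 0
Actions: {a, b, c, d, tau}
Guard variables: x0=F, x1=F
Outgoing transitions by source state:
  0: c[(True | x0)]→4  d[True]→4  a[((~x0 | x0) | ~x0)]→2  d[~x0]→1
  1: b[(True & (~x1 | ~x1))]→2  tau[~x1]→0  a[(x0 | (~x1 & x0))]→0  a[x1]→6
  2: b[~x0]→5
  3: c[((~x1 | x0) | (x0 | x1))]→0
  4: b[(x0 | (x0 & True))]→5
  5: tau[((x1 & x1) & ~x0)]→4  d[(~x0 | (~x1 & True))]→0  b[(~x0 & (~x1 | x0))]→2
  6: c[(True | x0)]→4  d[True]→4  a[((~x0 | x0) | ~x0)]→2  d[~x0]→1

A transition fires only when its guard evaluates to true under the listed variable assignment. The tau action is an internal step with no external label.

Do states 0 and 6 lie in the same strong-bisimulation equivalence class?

Answer: BISIMILAR

Working:
Compute ~ classes (split until stable):
  π0 = {{0,1,2,3,4,5,6}}
  π1 = {{0,6},{1},{2},{3},{4},{5}}
Fixed point at round 2; 6 class(es).
class of 0: {0,6}; class of 6: {0,6}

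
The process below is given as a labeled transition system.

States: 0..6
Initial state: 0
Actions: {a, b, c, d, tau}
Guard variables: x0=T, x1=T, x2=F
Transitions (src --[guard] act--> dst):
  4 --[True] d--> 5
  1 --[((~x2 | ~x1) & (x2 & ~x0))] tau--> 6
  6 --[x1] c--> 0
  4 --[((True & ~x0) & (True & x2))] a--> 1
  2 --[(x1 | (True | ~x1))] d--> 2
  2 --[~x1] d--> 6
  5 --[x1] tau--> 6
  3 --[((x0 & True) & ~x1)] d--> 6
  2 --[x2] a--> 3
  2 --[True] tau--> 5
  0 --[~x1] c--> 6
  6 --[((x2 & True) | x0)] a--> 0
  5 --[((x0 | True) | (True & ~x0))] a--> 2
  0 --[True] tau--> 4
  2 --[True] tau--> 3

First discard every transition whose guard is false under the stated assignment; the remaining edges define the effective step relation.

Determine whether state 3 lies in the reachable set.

Answer: REACHABLE

Analysis:
After dropping false guards: 9 live edges.
depth 0: {0}
depth 1: {4}  now seen {0,4}
depth 2: {5}  now seen {0,4,5}
depth 3: {2,6}  now seen {0,2,4,5,6}
depth 4: {3}  now seen {0,2,3,4,5,6}
Reach set: {0,2,3,4,5,6}
trace reaching 3: tau·d·a·tau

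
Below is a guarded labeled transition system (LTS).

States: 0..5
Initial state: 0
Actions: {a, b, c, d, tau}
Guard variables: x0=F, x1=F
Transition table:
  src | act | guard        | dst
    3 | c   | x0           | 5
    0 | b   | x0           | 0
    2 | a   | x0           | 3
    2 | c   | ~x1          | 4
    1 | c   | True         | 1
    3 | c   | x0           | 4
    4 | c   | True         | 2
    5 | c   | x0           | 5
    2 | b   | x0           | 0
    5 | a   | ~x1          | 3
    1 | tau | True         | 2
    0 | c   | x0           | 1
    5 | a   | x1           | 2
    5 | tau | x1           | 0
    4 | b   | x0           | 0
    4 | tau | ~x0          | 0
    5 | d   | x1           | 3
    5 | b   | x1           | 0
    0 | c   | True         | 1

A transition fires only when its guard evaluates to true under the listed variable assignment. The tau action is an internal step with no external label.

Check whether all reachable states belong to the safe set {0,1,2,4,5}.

Safe = {0,1,2,4,5}
Reachable = {0,1,2,4}
  0: ✓
  1: ✓
  2: ✓
  4: ✓

Answer: INVARIANT HOLDS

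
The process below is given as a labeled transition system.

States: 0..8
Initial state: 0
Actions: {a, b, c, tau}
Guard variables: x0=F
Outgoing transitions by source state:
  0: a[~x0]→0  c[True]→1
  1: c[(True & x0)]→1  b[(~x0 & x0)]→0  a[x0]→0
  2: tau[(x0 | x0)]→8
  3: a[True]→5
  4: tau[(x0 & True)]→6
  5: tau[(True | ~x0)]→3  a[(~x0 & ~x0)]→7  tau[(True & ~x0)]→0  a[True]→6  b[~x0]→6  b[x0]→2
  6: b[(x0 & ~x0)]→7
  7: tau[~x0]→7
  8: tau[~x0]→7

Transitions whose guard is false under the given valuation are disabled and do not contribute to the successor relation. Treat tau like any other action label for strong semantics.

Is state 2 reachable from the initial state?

Answer: UNREACHABLE

Working:
After dropping false guards: 10 live edges.
Layer 0: {0}
Layer 1: {1}  total {0,1}
R = {0,1}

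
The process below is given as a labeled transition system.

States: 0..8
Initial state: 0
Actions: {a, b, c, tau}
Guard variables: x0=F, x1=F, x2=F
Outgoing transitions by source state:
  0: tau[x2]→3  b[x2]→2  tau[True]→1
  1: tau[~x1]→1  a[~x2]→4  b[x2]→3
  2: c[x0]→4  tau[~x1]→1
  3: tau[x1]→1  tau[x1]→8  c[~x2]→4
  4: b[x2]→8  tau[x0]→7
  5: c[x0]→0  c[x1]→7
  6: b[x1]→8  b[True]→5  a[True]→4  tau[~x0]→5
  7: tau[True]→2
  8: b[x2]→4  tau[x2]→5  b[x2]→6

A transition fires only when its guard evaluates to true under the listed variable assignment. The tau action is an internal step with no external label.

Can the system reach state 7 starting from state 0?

Answer: UNREACHABLE

Analysis:
After dropping false guards: 9 live edges.
Layer 0: {0}
Layer 1: {1}  now seen {0,1}
Layer 2: {4}  now seen {0,1,4}
Reach set: {0,1,4}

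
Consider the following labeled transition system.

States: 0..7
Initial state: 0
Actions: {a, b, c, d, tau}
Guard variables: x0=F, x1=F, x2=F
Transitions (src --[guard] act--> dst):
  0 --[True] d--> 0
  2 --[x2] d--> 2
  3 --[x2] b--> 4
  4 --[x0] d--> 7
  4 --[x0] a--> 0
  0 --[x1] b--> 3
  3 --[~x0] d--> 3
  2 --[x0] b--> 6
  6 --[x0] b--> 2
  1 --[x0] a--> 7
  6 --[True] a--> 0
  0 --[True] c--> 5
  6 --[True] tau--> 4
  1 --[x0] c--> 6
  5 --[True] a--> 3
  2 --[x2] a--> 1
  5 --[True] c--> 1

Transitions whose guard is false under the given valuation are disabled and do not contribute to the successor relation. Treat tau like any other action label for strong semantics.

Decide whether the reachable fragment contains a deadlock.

R = {0,1,3,5}
  0: c→5  d→0  [2 exit(s)]
  1: ∅  [deadlock]
  3: d→3  [1 exit(s)]
  5: a→3  c→1  [2 exit(s)]
trace reaching 1: c·c

Answer: DEADLOCK at state 1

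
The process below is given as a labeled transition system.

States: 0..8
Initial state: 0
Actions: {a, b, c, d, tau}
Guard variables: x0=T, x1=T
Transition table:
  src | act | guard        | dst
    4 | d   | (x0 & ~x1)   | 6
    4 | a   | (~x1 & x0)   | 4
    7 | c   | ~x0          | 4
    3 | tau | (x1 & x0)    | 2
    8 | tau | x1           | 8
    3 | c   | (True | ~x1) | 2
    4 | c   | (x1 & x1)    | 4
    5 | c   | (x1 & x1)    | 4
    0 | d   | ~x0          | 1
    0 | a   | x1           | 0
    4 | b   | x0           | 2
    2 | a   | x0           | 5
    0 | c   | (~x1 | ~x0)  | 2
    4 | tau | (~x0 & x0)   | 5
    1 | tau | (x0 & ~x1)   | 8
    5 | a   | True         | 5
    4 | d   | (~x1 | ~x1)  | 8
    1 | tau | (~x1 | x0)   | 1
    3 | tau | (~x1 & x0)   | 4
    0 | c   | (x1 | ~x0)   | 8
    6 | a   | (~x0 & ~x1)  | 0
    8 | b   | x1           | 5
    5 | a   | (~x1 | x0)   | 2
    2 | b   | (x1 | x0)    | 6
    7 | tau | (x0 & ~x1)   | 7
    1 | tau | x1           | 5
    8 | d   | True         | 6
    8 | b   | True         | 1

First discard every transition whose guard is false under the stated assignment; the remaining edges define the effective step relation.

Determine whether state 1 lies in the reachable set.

17 transition(s) survive guard evaluation.
L0 = {0}
L1 = {8}  cumulative {0,8}
L2 = {1,5,6}  cumulative {0,1,5,6,8}
L3 = {2,4}  cumulative {0,1,2,4,5,6,8}
R = {0,1,2,4,5,6,8}
witness 1: c·b

Answer: REACHABLE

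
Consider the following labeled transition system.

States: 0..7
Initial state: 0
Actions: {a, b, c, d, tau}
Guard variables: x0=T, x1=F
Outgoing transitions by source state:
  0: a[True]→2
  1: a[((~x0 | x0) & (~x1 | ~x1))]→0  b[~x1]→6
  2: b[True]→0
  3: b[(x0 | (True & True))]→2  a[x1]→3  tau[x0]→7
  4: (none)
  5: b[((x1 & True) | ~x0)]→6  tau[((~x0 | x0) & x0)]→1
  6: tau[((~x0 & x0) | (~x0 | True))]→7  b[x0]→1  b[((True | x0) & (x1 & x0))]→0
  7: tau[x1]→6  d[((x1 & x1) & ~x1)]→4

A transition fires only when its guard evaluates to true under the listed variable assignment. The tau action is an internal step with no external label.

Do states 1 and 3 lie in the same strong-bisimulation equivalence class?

Refine partition for ~:
  P[0] = {{0,1,2,3,4,5,6,7}}
  P[1] = {{0},{1},{2},{3,6},{4,7},{5}}
  P[2] = {{0},{1},{2},{3},{4,7},{5},{6}}
Fixed point at round 3; 7 class(es).
class of 1: {1}; class of 3: {3}

Answer: NOT BISIMILAR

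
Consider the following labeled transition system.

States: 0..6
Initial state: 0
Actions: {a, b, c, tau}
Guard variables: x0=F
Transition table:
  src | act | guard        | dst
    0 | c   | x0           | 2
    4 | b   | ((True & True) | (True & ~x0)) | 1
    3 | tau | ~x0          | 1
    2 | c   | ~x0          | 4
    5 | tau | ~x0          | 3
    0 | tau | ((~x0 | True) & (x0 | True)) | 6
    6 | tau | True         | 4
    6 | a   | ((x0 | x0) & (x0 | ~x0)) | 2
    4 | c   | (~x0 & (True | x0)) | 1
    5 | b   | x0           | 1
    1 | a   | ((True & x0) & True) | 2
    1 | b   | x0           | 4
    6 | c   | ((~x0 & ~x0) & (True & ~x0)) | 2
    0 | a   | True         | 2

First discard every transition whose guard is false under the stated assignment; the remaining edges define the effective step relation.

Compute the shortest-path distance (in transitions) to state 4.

Answer: 2

Trace:
Layered search for 4:
  depth 0: {0}
  depth 1: {2,6}
  depth 2: {4}
4 enters at depth 2; path a·c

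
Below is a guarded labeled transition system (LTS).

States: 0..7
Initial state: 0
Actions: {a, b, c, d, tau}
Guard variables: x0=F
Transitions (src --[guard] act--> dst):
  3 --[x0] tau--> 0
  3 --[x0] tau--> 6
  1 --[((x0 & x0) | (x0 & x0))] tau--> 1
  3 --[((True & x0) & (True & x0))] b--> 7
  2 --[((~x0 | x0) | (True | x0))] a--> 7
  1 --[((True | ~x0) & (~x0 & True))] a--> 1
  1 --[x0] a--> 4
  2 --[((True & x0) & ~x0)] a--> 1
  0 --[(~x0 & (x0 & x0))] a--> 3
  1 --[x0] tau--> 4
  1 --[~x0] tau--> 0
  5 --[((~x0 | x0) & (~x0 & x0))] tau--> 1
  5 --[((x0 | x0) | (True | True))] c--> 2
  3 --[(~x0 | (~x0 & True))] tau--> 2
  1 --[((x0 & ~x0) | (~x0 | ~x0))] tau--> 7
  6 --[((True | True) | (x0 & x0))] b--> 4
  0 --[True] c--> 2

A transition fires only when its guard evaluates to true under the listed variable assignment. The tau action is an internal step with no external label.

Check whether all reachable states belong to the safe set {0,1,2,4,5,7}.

Answer: INVARIANT HOLDS

Working:
Safe = {0,1,2,4,5,7}
Reachable = {0,2,7}
  0: safe
  2: safe
  7: safe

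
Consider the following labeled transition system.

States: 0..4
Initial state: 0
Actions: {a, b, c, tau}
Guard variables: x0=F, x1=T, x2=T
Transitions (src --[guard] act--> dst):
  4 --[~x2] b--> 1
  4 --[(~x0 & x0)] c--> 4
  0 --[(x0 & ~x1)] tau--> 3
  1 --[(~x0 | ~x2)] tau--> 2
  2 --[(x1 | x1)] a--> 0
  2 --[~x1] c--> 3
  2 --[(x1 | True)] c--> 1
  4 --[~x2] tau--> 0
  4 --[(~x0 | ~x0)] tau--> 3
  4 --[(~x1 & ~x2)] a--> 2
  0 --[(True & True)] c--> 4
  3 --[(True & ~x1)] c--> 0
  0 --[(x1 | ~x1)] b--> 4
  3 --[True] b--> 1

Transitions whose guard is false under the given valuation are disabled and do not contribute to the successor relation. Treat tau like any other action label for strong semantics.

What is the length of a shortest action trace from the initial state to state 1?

Answer: 3

Analysis:
BFS to 1:
  L0 = {0}
  L1 = {4}
  L2 = {3}
  L3 = {1}
depth(1)=3, e.g. b·tau·b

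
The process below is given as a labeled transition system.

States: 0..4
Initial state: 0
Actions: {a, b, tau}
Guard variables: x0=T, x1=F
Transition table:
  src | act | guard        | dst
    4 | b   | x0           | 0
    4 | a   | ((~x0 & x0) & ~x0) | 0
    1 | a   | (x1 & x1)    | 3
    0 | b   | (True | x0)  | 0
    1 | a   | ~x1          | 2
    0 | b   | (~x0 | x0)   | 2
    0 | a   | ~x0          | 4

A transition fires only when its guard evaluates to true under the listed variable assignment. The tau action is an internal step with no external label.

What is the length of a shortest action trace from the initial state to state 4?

Answer: UNREACHABLE

Analysis:
BFS to 4:
  Layer 0: {0}
  Layer 1: {2}
4 never appears.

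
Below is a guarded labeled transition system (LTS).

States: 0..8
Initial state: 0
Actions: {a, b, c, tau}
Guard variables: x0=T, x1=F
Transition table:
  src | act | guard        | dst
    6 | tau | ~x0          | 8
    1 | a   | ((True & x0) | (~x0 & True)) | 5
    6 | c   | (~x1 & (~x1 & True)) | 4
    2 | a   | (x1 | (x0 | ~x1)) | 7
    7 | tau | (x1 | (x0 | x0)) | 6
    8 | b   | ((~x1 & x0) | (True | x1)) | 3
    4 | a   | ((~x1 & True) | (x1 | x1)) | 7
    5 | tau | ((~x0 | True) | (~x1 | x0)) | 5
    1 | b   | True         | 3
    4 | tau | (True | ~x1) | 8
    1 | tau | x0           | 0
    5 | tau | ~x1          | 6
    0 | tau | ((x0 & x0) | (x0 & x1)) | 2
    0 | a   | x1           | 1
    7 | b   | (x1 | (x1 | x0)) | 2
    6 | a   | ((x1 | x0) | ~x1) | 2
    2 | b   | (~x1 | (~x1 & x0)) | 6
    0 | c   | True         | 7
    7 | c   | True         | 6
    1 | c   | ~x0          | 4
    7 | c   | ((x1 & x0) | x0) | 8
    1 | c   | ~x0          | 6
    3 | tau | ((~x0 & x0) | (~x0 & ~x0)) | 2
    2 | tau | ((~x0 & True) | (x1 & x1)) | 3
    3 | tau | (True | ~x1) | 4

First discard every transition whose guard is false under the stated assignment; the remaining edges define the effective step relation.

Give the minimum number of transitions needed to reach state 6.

Answer: 2

Trace:
BFS to 6:
  L0 = {0}
  L1 = {2,7}
  L2 = {6,8}
6 enters at depth 2; path c·c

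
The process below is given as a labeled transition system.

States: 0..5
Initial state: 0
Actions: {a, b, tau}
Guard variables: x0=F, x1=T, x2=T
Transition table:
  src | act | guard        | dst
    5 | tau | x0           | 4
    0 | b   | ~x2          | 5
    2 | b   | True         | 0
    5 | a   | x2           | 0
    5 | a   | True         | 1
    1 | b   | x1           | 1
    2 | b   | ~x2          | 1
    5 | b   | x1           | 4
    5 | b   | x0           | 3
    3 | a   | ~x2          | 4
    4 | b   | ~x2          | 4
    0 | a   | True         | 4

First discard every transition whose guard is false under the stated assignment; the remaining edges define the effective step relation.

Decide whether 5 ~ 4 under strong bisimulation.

Answer: NOT BISIMILAR

Trace:
Refine partition for ~:
  π0 = {{0,1,2,3,4,5}}
  π1 = {{0},{1,2},{3,4},{5}}
  π2 = {{0},{1},{2},{3,4},{5}}
stable after 3 split(s): 5 block(s)
[5]={5}  [4]={3,4}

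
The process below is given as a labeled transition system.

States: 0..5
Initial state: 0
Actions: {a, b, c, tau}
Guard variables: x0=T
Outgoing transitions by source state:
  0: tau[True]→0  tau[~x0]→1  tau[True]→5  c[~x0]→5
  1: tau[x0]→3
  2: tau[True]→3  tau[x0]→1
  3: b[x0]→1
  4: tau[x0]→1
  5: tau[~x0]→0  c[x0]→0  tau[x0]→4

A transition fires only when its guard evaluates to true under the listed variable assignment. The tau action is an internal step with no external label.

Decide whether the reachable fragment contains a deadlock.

Answer: DEADLOCK-FREE

Analysis:
Reach set: {0,1,3,4,5}
  0: tau→0  tau→5  [2 exit(s)]
  1: tau→3  [1 exit(s)]
  3: b→1  [1 exit(s)]
  4: tau→1  [1 exit(s)]
  5: c→0  tau→4  [2 exit(s)]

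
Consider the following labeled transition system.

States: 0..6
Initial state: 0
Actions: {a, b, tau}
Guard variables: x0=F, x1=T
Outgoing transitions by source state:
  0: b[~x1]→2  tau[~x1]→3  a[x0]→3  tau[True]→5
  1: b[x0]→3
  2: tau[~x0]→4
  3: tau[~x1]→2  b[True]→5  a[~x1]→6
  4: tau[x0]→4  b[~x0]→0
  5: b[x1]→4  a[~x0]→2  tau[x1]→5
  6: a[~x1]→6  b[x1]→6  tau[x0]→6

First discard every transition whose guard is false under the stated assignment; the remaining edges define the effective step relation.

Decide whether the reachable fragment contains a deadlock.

R = {0,2,4,5}
  0: tau→5  [1 out]
  2: tau→4  [1 out]
  4: b→0  [1 out]
  5: a→2  b→4  tau→5  [3 out]

Answer: DEADLOCK-FREE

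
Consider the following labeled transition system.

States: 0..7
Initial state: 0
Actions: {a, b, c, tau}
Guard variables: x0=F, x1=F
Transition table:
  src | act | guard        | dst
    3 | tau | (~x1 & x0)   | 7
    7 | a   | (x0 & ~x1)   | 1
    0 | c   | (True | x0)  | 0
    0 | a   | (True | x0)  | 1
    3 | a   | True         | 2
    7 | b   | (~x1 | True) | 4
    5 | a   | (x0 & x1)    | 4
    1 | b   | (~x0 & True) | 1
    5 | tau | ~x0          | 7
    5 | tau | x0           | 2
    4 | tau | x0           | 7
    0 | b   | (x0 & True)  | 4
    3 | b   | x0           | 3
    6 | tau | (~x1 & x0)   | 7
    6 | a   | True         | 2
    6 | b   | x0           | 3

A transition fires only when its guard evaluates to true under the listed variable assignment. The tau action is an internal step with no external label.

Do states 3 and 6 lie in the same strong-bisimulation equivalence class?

Answer: BISIMILAR

Working:
Bisimulation quotient by refinement:
  π0 = {{0,1,2,3,4,5,6,7}}
  π1 = {{0},{1,7},{2,4},{3,6},{5}}
  π2 = {{0},{1},{2,4},{3,6},{5},{7}}
stable after 3 split(s): 6 block(s)
class of 3: {3,6}; class of 6: {3,6}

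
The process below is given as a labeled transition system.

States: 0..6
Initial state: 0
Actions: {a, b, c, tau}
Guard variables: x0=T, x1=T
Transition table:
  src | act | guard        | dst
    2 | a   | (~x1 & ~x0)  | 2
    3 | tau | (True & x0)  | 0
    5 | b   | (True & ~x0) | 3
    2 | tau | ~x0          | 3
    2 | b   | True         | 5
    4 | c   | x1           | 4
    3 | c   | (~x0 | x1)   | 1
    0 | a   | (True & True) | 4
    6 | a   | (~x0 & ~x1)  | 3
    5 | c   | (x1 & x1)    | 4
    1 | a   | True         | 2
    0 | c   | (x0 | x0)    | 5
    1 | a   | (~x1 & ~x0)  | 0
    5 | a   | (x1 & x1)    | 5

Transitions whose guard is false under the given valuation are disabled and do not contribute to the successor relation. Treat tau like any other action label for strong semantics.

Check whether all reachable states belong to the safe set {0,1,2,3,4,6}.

Answer: INVARIANT VIOLATED at state 5

Trace:
Inv-set: {0,1,2,3,4,6}
R = {0,4,5}
  0: ok
  4: ok
  5: VIOLATES
counterexample path to 5: c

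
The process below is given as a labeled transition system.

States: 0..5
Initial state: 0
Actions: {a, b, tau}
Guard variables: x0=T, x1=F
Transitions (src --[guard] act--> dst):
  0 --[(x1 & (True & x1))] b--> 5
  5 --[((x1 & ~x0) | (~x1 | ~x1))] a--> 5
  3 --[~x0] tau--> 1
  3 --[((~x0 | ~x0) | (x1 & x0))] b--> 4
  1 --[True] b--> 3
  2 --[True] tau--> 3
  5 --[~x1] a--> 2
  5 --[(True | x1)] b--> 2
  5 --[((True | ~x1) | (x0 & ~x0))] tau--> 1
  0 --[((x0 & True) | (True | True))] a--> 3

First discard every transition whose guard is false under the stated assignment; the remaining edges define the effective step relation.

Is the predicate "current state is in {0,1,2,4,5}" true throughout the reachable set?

Answer: INVARIANT VIOLATED at state 3

Working:
Inv-set: {0,1,2,4,5}
R = {0,3}
  0: ✓
  3: VIOLATES
witness against invariant: a → 3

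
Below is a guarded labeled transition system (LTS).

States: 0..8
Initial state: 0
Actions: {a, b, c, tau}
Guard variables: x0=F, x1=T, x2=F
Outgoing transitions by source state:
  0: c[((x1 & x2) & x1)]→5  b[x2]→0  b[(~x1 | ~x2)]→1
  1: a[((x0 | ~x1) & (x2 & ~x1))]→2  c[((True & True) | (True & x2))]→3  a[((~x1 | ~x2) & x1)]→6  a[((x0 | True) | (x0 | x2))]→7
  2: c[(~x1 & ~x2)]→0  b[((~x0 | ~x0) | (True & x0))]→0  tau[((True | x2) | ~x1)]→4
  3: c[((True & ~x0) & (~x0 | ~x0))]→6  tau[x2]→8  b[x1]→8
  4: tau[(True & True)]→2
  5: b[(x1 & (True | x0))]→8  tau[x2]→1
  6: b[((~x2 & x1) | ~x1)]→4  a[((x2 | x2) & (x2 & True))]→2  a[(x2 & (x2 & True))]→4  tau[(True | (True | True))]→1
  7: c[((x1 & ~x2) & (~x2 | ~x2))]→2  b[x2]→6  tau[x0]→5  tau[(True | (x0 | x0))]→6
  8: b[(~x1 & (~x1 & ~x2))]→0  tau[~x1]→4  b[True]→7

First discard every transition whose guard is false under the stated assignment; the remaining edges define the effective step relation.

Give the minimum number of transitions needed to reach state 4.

Answer: 3

Trace:
Layered search for 4:
  depth 0: {0}
  depth 1: {1}
  depth 2: {3,6,7}
  depth 3: {2,4,8}
4 enters at depth 3; path b·a·b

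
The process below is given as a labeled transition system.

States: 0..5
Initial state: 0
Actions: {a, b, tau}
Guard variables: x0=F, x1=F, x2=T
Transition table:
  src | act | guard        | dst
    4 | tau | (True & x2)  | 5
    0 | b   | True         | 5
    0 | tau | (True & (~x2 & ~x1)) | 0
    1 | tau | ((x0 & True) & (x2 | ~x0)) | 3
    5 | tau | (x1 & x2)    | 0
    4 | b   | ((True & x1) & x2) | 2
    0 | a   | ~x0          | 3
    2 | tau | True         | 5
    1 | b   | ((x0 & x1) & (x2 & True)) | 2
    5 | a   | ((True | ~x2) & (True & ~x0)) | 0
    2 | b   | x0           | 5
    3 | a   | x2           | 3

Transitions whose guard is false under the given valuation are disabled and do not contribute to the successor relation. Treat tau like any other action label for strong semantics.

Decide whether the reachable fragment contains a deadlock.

R = {0,3,5}
  0: a→3  b→5  [deg 2]
  3: a→3  [deg 1]
  5: a→0  [deg 1]

Answer: DEADLOCK-FREE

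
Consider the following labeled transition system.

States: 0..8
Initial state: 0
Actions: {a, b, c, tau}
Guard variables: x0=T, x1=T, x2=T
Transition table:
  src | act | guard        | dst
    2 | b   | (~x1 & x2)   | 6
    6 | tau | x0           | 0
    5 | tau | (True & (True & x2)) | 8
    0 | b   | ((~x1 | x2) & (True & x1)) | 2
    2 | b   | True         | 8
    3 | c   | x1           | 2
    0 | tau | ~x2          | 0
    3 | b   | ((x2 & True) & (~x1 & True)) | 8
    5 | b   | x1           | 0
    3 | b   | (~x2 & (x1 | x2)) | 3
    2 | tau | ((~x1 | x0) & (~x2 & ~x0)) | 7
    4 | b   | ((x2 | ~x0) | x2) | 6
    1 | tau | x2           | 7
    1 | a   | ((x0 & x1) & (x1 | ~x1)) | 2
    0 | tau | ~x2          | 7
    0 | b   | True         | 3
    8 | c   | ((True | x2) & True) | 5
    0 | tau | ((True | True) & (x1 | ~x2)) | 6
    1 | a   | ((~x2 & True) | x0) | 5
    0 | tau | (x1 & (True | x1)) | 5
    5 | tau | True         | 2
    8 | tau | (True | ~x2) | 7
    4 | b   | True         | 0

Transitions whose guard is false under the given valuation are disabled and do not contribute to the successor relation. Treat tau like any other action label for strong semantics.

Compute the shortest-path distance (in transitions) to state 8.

Answer: 2

Analysis:
Layered search for 8:
  depth 0: {0}
  depth 1: {2,3,5,6}
  depth 2: {8}
depth(8)=2, e.g. b·b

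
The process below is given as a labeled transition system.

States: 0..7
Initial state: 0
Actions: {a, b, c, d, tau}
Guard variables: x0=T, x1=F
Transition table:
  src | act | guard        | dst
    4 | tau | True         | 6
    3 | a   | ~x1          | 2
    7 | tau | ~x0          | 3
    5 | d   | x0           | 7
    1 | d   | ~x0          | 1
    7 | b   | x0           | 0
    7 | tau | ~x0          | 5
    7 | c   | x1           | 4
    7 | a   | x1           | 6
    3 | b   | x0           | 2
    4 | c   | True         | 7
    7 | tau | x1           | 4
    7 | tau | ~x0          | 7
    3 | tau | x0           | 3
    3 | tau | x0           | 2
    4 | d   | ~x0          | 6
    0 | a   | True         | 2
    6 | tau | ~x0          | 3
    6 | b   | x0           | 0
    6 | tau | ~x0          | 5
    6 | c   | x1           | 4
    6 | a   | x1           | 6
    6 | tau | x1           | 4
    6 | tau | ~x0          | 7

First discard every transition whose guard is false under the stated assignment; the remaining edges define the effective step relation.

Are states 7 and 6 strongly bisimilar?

Answer: BISIMILAR

Analysis:
Compute ~ classes (split until stable):
  π0 = {{0,1,2,3,4,5,6,7}}
  π1 = {{0},{1,2},{3},{4},{5},{6,7}}
6 equivalence class(es) (converged in 2)
7∈{6,7}, 6∈{6,7}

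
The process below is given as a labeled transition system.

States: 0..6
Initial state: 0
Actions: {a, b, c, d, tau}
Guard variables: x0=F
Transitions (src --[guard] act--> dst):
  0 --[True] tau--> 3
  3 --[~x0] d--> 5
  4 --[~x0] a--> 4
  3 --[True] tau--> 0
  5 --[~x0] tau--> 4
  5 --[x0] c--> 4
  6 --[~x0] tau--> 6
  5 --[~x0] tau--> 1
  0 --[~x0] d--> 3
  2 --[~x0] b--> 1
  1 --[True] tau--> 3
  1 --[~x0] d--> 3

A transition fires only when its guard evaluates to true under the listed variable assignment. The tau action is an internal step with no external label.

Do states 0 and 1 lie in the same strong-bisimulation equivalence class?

Answer: BISIMILAR

Analysis:
Compute ~ classes (split until stable):
  round 0: {{0,1,2,3,4,5,6}}
  round 1: {{0,1,3},{2},{4},{5,6}}
  round 2: {{0,1},{2},{3},{4},{5},{6}}
6 equivalence class(es) (converged in 3)
0∈{0,1}, 1∈{0,1}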